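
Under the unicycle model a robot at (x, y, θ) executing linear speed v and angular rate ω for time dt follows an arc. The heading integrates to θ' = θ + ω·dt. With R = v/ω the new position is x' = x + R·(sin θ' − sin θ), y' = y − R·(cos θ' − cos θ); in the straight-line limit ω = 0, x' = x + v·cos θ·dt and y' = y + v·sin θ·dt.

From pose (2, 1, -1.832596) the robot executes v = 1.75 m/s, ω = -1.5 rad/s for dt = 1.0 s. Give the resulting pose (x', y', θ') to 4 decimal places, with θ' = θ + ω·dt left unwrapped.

(0.6516, 0.1565, -3.3326)

θ' = -1.8326 + -1.5·1.0 = -3.3326
R = v/ω = 1.75/-1.5 = -1.1667
x' = 2 + -1.1667·(sin -3.3326 − sin -1.8326) = 0.6516
y' = 1 − -1.1667·(cos -3.3326 − cos -1.8326) = 0.1565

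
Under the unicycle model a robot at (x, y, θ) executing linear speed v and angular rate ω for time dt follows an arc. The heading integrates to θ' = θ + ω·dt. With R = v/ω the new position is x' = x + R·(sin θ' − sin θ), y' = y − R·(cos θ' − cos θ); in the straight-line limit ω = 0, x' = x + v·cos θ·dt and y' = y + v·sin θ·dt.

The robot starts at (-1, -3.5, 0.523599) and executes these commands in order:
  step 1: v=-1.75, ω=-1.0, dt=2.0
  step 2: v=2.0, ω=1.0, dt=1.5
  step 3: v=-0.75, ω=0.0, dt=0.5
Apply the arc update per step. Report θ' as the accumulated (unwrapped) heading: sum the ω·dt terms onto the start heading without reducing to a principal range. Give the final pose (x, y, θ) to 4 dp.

step 1: θ'=-1.4764 (R=1.7500) → pose (-3.6172, -2.1494, -1.4764)
step 2: θ'=0.0236 (R=2.0000) → pose (-1.5789, -3.9603, 0.0236)
step 3: θ'=0.0236 (straight) → pose (-1.9538, -3.9692, 0.0236)

(-1.9538, -3.9692, 0.0236)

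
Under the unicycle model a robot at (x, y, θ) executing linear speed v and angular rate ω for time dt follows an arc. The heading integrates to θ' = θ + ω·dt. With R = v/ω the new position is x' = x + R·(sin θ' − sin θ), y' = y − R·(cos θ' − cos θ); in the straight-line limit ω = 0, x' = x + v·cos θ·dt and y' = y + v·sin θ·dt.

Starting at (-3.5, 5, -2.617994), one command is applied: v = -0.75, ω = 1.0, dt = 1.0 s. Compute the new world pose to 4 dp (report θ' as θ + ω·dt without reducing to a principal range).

θ' = -2.6180 + 1.0·1.0 = -1.6180
R = v/ω = -0.75/1.0 = -0.7500
x' = -3.5 + -0.7500·(sin -1.6180 − sin -2.6180) = -3.1258
y' = 5 − -0.7500·(cos -1.6180 − cos -2.6180) = 5.6141

(-3.1258, 5.6141, -1.6180)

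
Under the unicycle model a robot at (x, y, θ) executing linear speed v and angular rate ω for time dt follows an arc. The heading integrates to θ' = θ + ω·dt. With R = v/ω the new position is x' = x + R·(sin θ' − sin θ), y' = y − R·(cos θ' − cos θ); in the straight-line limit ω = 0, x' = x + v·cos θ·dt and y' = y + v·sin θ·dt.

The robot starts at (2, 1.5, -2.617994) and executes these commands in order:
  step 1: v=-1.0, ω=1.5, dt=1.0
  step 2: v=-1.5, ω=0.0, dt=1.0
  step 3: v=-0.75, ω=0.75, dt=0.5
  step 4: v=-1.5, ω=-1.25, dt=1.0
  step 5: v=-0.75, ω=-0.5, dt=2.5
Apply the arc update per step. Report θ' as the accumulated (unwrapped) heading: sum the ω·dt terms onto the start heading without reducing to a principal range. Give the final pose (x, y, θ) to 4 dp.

step 1: θ'=-1.1180 (R=-0.6667) → pose (2.2661, 2.3690, -1.1180)
step 2: θ'=-1.1180 (straight) → pose (1.6099, 3.7178, -1.1180)
step 3: θ'=-0.7430 (R=-1.0000) → pose (1.3872, 4.0168, -0.7430)
step 4: θ'=-1.9930 (R=1.2000) → pose (1.1044, 5.3923, -1.9930)
step 5: θ'=-3.2430 (R=1.5000) → pose (2.6245, 6.2699, -3.2430)

(2.6245, 6.2699, -3.2430)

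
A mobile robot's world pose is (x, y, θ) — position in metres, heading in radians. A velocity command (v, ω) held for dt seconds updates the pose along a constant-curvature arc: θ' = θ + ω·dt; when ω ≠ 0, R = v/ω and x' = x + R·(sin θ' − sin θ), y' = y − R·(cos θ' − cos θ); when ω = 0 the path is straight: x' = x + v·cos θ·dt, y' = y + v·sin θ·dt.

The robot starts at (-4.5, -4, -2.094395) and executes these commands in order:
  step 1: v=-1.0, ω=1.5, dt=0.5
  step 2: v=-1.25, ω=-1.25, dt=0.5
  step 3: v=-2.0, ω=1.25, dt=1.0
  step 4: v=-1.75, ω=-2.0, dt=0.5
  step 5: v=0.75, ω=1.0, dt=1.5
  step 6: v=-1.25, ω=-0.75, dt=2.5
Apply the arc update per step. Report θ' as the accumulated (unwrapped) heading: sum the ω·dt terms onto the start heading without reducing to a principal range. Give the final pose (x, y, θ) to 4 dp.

step 1: θ'=-1.3444 (R=-0.6667) → pose (-4.4277, -3.5170, -1.3444)
step 2: θ'=-1.9694 (R=1.0000) → pose (-4.3748, -2.9044, -1.9694)
step 3: θ'=-0.7194 (R=-1.6000) → pose (-4.7951, -1.0799, -0.7194)
step 4: θ'=-1.7194 (R=0.8750) → pose (-5.0839, -0.2922, -1.7194)
step 5: θ'=-0.2194 (R=0.7500) → pose (-4.5054, -1.1352, -0.2194)
step 6: θ'=-2.0944 (R=1.6667) → pose (-5.5860, 1.3248, -2.0944)

(-5.5860, 1.3248, -2.0944)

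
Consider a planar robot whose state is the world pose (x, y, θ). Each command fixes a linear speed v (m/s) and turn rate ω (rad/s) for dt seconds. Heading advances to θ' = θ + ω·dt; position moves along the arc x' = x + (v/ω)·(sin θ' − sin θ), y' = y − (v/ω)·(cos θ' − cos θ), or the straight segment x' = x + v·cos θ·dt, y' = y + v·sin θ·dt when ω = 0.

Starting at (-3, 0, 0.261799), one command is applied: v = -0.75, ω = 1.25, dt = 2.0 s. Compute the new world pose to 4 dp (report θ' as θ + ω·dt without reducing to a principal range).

θ' = 0.2618 + 1.25·2.0 = 2.7618
R = v/ω = -0.75/1.25 = -0.6000
x' = -3 + -0.6000·(sin 2.7618 − sin 0.2618) = -3.0671
y' = 0 − -0.6000·(cos 2.7618 − cos 0.2618) = -1.1368

(-3.0671, -1.1368, 2.7618)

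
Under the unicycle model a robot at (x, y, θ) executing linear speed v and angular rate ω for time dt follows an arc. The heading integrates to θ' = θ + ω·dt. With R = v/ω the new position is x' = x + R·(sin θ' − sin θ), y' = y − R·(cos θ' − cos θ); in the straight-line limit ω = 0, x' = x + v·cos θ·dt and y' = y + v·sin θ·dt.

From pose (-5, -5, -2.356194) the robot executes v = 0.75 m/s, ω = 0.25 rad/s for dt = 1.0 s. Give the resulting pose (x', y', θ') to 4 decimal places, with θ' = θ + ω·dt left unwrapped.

θ' = -2.3562 + 0.25·1.0 = -2.1062
R = v/ω = 0.75/0.25 = 3.0000
x' = -5 + 3.0000·(sin -2.1062 − sin -2.3562) = -5.4589
y' = -5 − 3.0000·(cos -2.1062 − cos -2.3562) = -5.5908

(-5.4589, -5.5908, -2.1062)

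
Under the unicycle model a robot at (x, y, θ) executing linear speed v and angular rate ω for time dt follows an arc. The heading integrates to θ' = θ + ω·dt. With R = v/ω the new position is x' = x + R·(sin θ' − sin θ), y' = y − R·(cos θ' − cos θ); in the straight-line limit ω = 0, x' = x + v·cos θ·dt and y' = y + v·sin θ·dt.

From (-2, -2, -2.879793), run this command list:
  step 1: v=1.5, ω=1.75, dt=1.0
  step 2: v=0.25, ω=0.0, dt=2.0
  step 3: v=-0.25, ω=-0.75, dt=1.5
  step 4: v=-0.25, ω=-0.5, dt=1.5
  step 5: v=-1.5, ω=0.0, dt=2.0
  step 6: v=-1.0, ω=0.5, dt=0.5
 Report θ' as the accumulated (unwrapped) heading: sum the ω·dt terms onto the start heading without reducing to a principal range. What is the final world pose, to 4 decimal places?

step 1: θ'=-1.1298 (R=0.8571) → pose (-2.5533, -3.1938, -1.1298)
step 2: θ'=-1.1298 (straight) → pose (-2.3399, -3.6460, -1.1298)
step 3: θ'=-2.2548 (R=0.3333) → pose (-2.2968, -3.2931, -2.2548)
step 4: θ'=-3.0048 (R=0.5000) → pose (-1.9774, -3.1137, -3.0048)
step 5: θ'=-3.0048 (straight) → pose (0.9945, -2.7046, -3.0048)
step 6: θ'=-2.7548 (R=-2.0000) → pose (1.4762, -2.5755, -2.7548)

(1.4762, -2.5755, -2.7548)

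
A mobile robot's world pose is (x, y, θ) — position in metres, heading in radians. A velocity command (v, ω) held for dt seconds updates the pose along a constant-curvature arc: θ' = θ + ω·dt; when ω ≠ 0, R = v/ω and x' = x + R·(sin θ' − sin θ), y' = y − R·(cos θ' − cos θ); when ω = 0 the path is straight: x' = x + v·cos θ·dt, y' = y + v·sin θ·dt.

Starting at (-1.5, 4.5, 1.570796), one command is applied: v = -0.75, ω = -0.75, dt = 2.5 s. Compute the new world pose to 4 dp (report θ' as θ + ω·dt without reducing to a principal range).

(-2.7995, 3.5459, -0.3042)

θ' = 1.5708 + -0.75·2.5 = -0.3042
R = v/ω = -0.75/-0.75 = 1.0000
x' = -1.5 + 1.0000·(sin -0.3042 − sin 1.5708) = -2.7995
y' = 4.5 − 1.0000·(cos -0.3042 − cos 1.5708) = 3.5459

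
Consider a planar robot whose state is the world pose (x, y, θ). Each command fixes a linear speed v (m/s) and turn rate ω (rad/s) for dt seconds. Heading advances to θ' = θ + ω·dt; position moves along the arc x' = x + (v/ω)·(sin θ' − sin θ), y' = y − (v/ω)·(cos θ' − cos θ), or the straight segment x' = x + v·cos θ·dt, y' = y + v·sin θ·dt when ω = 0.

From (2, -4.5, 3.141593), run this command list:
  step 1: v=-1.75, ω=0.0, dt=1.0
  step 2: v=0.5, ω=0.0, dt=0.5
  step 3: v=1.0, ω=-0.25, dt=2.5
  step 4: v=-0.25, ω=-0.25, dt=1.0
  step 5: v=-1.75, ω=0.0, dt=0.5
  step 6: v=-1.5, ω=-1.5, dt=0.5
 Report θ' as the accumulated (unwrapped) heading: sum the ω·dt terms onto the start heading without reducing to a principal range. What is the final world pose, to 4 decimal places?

(2.1339, -5.2806, 1.5166)

step 1: θ'=3.1416 (straight) → pose (3.7500, -4.5000, 3.1416)
step 2: θ'=3.1416 (straight) → pose (3.5000, -4.5000, 3.1416)
step 3: θ'=2.5166 (R=-4.0000) → pose (1.1596, -3.7439, 2.5166)
step 4: θ'=2.2666 (R=1.0000) → pose (1.3421, -3.9138, 2.2666)
step 5: θ'=2.2666 (straight) → pose (1.9029, -4.5854, 2.2666)
step 6: θ'=1.5166 (R=1.0000) → pose (2.1339, -5.2806, 1.5166)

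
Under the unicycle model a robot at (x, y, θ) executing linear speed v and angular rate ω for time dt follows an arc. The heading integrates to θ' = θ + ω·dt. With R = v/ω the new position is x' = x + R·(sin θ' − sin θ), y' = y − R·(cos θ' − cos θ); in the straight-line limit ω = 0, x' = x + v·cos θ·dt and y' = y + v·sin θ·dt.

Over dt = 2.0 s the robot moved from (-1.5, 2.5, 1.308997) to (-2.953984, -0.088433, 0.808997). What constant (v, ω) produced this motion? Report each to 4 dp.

v = -1.5000, ω = -0.2500

Δθ = 0.808997 − 1.308997 = -0.500000
ω = Δθ/dt = -0.500000/2.0 = -0.2500
R = −Δy/(cos θ' − cos θ) = 6.0000
v = R·ω = 6.0000·-0.2500 = -1.5000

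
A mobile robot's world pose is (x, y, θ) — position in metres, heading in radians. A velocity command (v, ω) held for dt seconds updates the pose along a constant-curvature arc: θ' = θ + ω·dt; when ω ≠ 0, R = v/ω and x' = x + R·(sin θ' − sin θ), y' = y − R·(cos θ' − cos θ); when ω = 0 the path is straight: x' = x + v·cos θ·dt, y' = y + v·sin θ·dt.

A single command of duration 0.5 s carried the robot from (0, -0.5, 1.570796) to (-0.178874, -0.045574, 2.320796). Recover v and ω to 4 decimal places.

v = 1.0000, ω = 1.5000

Δθ = 2.320796 − 1.570796 = 0.750000
ω = Δθ/dt = 0.750000/0.5 = 1.5000
R = −Δy/(cos θ' − cos θ) = 0.6667
v = R·ω = 0.6667·1.5000 = 1.0000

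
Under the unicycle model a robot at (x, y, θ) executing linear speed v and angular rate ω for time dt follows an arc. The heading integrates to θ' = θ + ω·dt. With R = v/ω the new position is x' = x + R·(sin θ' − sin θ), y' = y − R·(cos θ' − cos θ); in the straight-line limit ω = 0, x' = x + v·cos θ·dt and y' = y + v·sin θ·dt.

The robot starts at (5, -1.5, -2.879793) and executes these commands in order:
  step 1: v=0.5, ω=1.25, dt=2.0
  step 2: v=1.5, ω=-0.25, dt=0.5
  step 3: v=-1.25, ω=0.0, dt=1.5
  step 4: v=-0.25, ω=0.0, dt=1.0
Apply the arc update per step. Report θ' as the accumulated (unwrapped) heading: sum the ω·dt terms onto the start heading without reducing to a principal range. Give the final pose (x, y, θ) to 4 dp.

step 1: θ'=-0.3798 (R=0.4000) → pose (4.9552, -2.2579, -0.3798)
step 2: θ'=-0.5048 (R=-6.0000) → pose (5.6326, -2.5787, -0.5048)
step 3: θ'=-0.5048 (straight) → pose (3.9915, -1.6719, -0.5048)
step 4: θ'=-0.5048 (straight) → pose (3.7727, -1.5510, -0.5048)

(3.7727, -1.5510, -0.5048)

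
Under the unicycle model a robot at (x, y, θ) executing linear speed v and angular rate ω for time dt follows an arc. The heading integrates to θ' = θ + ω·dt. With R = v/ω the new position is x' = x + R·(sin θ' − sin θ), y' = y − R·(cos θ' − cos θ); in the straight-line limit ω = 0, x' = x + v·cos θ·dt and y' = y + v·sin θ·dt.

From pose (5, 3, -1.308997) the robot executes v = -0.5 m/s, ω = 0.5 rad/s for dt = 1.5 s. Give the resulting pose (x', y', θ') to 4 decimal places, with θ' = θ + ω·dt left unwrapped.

θ' = -1.3090 + 0.5·1.5 = -0.5590
R = v/ω = -0.5/0.5 = -1.0000
x' = 5 + -1.0000·(sin -0.5590 − sin -1.3090) = 4.5644
y' = 3 − -1.0000·(cos -0.5590 − cos -1.3090) = 3.5890

(4.5644, 3.5890, -0.5590)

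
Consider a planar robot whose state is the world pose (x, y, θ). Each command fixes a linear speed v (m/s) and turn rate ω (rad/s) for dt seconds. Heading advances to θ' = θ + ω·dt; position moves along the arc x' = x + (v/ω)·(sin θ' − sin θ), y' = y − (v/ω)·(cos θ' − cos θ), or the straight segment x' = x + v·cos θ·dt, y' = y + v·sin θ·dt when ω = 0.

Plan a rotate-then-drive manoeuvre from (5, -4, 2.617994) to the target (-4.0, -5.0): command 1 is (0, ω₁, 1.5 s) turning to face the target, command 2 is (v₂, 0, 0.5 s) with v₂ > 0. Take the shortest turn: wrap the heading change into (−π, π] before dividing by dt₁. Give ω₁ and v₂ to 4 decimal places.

ω₁ = 0.4228, v₂ = 18.1108

heading to target = atan2(-5−-4, -4−5) = -3.0309
Δθ = wrap(-3.0309 − 2.6180) = 0.6343; ω₁ = Δθ/dt₁ = 0.4228
distance = √((-4−5)² + (-5−-4)²) = 9.0554; v₂ = distance/dt₂ = 18.1108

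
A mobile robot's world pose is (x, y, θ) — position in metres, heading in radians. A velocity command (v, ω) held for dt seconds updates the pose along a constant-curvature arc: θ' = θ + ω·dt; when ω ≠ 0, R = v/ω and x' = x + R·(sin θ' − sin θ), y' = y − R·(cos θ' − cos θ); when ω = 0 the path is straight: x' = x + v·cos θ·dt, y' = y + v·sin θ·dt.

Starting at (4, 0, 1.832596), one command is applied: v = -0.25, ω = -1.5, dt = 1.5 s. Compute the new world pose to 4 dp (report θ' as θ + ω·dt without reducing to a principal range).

θ' = 1.8326 + -1.5·1.5 = -0.4174
R = v/ω = -0.25/-1.5 = 0.1667
x' = 4 + 0.1667·(sin -0.4174 − sin 1.8326) = 3.7714
y' = 0 − 0.1667·(cos -0.4174 − cos 1.8326) = -0.1955

(3.7714, -0.1955, -0.4174)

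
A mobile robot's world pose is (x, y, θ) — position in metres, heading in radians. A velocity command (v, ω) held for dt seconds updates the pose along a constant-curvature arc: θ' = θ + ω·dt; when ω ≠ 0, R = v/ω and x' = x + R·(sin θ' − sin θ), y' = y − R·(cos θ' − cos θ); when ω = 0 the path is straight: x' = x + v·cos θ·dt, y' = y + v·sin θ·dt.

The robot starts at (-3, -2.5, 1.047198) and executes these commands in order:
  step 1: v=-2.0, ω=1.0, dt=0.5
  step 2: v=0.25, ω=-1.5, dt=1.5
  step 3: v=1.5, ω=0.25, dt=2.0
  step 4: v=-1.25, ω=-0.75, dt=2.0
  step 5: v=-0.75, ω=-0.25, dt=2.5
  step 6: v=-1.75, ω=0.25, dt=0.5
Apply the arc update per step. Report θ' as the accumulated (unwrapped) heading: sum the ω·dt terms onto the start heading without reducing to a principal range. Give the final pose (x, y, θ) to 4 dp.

(-0.2870, -0.4393, -2.2028)

step 1: θ'=1.5472 (R=-2.0000) → pose (-3.2674, -3.4528, 1.5472)
step 2: θ'=-0.7028 (R=-0.1667) → pose (-2.9930, -3.3296, -0.7028)
step 3: θ'=-0.2028 (R=6.0000) → pose (-0.3234, -4.6284, -0.2028)
step 4: θ'=-1.7028 (R=1.6667) → pose (-1.6399, -2.7765, -1.7028)
step 5: θ'=-2.3278 (R=3.0000) → pose (-0.8466, -1.1111, -2.3278)
step 6: θ'=-2.2028 (R=-7.0000) → pose (-0.2870, -0.4393, -2.2028)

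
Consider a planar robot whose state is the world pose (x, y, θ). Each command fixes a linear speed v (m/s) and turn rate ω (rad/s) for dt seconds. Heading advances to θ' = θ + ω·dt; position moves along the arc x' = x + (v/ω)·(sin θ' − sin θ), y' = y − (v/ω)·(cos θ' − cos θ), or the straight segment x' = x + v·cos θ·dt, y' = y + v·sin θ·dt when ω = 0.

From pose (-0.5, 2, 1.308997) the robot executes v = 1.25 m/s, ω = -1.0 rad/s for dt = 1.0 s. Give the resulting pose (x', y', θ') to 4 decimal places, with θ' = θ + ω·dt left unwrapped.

θ' = 1.3090 + -1.0·1.0 = 0.3090
R = v/ω = 1.25/-1.0 = -1.2500
x' = -0.5 + -1.2500·(sin 0.3090 − sin 1.3090) = 0.3273
y' = 2 − -1.2500·(cos 0.3090 − cos 1.3090) = 2.8673

(0.3273, 2.8673, 0.3090)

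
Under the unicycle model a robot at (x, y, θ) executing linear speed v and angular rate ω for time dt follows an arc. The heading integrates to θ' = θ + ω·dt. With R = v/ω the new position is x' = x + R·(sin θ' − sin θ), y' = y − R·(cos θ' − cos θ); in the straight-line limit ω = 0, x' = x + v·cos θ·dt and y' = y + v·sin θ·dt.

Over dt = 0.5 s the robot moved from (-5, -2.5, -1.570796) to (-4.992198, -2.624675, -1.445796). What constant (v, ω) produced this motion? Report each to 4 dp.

Δθ = -1.445796 − -1.570796 = 0.125000
ω = Δθ/dt = 0.125000/0.5 = 0.2500
R = −Δy/(cos θ' − cos θ) = 1.0000
v = R·ω = 1.0000·0.2500 = 0.2500

v = 0.2500, ω = 0.2500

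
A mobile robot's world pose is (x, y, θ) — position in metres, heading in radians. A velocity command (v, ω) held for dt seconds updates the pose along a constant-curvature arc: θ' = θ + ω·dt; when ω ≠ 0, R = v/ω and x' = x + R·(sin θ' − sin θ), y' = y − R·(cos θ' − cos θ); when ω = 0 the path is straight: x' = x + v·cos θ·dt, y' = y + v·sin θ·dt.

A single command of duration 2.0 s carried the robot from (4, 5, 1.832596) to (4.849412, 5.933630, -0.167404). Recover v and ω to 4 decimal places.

Δθ = -0.167404 − 1.832596 = -2.000000
ω = Δθ/dt = -2.000000/2.0 = -1.0000
R = −Δy/(cos θ' − cos θ) = -0.7500
v = R·ω = -0.7500·-1.0000 = 0.7500

v = 0.7500, ω = -1.0000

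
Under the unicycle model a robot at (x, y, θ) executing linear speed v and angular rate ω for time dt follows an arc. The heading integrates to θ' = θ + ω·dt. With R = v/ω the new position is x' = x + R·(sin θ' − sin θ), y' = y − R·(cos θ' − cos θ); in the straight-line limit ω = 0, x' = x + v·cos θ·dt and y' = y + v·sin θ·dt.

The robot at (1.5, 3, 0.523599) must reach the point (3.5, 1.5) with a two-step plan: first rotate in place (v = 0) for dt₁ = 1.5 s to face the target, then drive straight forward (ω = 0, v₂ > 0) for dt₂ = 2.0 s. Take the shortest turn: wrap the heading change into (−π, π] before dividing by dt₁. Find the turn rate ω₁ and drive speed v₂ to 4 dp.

heading to target = atan2(1.5−3, 3.5−1.5) = -0.6435
Δθ = wrap(-0.6435 − 0.5236) = -1.1671; ω₁ = Δθ/dt₁ = -0.7781
distance = √((3.5−1.5)² + (1.5−3)²) = 2.5000; v₂ = distance/dt₂ = 1.2500

ω₁ = -0.7781, v₂ = 1.2500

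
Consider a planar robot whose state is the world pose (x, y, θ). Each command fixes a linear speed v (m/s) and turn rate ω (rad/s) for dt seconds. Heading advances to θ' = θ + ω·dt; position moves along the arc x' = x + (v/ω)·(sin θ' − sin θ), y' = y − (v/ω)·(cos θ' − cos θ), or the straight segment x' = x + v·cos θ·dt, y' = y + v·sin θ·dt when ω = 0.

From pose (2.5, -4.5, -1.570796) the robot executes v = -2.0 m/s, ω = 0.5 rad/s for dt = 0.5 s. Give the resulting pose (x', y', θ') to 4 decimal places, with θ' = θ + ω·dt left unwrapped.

(2.3756, -3.5104, -1.3208)

θ' = -1.5708 + 0.5·0.5 = -1.3208
R = v/ω = -2.0/0.5 = -4.0000
x' = 2.5 + -4.0000·(sin -1.3208 − sin -1.5708) = 2.3756
y' = -4.5 − -4.0000·(cos -1.3208 − cos -1.5708) = -3.5104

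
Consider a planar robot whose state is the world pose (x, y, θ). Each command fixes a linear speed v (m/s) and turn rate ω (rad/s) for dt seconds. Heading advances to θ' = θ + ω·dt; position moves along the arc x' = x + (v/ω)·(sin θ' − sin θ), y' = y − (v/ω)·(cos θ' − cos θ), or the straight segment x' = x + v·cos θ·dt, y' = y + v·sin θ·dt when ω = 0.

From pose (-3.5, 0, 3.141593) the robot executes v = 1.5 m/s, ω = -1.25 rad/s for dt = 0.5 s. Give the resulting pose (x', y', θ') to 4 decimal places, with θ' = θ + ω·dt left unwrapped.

θ' = 3.1416 + -1.25·0.5 = 2.5166
R = v/ω = 1.5/-1.25 = -1.2000
x' = -3.5 + -1.2000·(sin 2.5166 − sin 3.1416) = -4.2021
y' = 0 − -1.2000·(cos 2.5166 − cos 3.1416) = 0.2268

(-4.2021, 0.2268, 2.5166)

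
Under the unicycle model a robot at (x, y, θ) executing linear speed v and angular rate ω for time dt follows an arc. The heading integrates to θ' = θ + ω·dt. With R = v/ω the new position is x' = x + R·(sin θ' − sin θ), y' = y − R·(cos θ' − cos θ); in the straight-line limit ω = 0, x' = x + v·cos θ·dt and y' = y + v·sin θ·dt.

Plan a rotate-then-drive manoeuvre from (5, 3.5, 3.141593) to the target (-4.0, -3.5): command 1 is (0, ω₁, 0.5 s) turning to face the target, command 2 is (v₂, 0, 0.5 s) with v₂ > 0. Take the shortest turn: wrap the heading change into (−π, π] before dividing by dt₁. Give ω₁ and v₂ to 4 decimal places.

ω₁ = 1.3221, v₂ = 22.8035

heading to target = atan2(-3.5−3.5, -4−5) = -2.4805
Δθ = wrap(-2.4805 − 3.1416) = 0.6610; ω₁ = Δθ/dt₁ = 1.3221
distance = √((-4−5)² + (-3.5−3.5)²) = 11.4018; v₂ = distance/dt₂ = 22.8035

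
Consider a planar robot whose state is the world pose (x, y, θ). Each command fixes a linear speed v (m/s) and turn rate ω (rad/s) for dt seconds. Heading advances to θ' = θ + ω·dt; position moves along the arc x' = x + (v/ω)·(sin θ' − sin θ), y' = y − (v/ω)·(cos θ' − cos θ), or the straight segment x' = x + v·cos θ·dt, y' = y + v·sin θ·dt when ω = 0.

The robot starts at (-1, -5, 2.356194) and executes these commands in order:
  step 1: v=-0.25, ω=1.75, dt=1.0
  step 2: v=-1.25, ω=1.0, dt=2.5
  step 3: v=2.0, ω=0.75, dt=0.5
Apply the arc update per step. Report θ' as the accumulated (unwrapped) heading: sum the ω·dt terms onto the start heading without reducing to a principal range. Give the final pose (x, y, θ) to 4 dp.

step 1: θ'=4.1062 (R=-0.1429) → pose (-0.7816, -4.9804, 4.1062)
step 2: θ'=6.6062 (R=-1.2500) → pose (-2.2056, -3.0828, 6.6062)
step 3: θ'=6.9812 (R=2.6667) → pose (-1.3382, -2.5971, 6.9812)

(-1.3382, -2.5971, 6.9812)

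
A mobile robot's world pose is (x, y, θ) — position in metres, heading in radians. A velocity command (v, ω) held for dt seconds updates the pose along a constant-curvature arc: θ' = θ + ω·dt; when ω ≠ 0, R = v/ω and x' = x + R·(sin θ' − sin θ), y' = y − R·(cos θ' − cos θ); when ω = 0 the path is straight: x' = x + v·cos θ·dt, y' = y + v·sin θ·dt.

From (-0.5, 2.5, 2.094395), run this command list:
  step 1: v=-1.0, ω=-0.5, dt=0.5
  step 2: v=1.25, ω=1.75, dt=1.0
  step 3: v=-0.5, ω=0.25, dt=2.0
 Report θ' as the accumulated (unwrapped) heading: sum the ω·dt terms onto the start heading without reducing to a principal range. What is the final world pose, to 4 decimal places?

(-0.5515, 3.1293, 4.0944)

step 1: θ'=1.8444 (R=2.0000) → pose (-0.3064, 2.0404, 1.8444)
step 2: θ'=3.5944 (R=0.7143) → pose (-1.3066, 2.4897, 3.5944)
step 3: θ'=4.0944 (R=-2.0000) → pose (-0.5515, 3.1293, 4.0944)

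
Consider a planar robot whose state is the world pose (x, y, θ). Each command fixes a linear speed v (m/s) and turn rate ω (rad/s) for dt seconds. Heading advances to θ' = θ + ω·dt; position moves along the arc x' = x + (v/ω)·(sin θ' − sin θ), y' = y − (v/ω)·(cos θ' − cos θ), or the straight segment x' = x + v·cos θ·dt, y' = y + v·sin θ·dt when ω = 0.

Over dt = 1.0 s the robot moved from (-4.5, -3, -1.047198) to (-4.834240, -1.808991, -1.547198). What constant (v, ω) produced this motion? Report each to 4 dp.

v = -1.2500, ω = -0.5000

Δθ = -1.547198 − -1.047198 = -0.500000
ω = Δθ/dt = -0.500000/1.0 = -0.5000
R = −Δy/(cos θ' − cos θ) = 2.5000
v = R·ω = 2.5000·-0.5000 = -1.2500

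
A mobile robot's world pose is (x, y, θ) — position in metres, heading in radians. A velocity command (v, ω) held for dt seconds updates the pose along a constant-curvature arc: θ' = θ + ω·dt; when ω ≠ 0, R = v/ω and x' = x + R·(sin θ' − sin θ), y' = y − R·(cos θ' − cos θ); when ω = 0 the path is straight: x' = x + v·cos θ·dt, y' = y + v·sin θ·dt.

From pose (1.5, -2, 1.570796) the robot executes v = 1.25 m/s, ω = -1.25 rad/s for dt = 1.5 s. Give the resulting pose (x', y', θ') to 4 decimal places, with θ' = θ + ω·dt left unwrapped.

θ' = 1.5708 + -1.25·1.5 = -0.3042
R = v/ω = 1.25/-1.25 = -1.0000
x' = 1.5 + -1.0000·(sin -0.3042 − sin 1.5708) = 2.7995
y' = -2 − -1.0000·(cos -0.3042 − cos 1.5708) = -1.0459

(2.7995, -1.0459, -0.3042)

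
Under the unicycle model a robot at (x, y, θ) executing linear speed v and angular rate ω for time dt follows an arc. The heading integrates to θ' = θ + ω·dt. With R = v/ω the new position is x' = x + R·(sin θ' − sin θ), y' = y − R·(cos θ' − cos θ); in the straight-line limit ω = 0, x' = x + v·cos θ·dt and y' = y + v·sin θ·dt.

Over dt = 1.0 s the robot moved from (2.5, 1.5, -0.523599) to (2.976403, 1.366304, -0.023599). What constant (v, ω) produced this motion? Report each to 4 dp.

v = 0.5000, ω = 0.5000

Δθ = -0.023599 − -0.523599 = 0.500000
ω = Δθ/dt = 0.500000/1.0 = 0.5000
R = Δx/(sin θ' − sin θ) = 1.0000
v = R·ω = 1.0000·0.5000 = 0.5000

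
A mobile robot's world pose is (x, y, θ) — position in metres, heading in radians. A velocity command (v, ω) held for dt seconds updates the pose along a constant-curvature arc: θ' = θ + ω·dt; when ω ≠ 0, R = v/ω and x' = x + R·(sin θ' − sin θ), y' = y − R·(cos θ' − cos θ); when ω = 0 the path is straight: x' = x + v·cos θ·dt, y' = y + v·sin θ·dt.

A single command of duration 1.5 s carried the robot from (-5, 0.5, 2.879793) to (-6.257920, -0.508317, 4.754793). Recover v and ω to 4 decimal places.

v = 1.2500, ω = 1.2500

Δθ = 4.754793 − 2.879793 = 1.875000
ω = Δθ/dt = 1.875000/1.5 = 1.2500
R = Δx/(sin θ' − sin θ) = 1.0000
v = R·ω = 1.0000·1.2500 = 1.2500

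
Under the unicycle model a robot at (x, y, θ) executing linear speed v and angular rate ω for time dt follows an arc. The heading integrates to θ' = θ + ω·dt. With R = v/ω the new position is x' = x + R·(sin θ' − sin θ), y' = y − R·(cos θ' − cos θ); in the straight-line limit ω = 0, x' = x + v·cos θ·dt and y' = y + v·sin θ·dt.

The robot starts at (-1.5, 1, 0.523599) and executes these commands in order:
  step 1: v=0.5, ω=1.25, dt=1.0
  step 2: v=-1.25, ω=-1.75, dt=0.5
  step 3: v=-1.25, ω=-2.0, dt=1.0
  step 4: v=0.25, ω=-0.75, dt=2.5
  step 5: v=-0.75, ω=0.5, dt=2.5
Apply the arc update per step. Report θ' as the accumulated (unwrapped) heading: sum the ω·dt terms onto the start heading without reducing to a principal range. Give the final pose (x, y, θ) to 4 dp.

step 1: θ'=1.7736 (R=0.4000) → pose (-1.3082, 1.4270, 1.7736)
step 2: θ'=0.8986 (R=0.7143) → pose (-1.4489, 0.8383, 0.8986)
step 3: θ'=-1.1014 (R=0.6250) → pose (-2.4954, 0.9448, -1.1014)
step 4: θ'=-2.9764 (R=-0.3333) → pose (-2.7379, 0.4652, -2.9764)
step 5: θ'=-1.7264 (R=-1.5000) → pose (-1.5026, 1.7123, -1.7264)

(-1.5026, 1.7123, -1.7264)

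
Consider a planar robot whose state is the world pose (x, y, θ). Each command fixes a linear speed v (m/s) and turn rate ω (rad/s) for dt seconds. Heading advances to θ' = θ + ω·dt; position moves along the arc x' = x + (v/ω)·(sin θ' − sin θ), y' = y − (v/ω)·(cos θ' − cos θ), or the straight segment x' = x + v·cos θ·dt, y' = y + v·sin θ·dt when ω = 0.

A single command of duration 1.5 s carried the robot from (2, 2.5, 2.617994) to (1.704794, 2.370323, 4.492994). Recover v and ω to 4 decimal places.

Δθ = 4.492994 − 2.617994 = 1.875000
ω = Δθ/dt = 1.875000/1.5 = 1.2500
R = Δx/(sin θ' − sin θ) = 0.2000
v = R·ω = 0.2000·1.2500 = 0.2500

v = 0.2500, ω = 1.2500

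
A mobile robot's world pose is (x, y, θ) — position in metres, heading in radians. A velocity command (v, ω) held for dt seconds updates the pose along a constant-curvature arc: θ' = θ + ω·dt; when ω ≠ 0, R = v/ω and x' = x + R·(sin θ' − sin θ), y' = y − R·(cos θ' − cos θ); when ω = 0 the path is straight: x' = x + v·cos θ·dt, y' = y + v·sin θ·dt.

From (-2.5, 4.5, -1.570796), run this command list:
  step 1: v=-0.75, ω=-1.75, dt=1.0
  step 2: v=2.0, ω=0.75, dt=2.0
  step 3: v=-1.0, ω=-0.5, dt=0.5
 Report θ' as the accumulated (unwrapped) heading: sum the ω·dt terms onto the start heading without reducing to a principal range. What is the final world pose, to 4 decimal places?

step 1: θ'=-3.3208 (R=0.4286) → pose (-1.9950, 4.9217, -3.3208)
step 2: θ'=-1.8208 (R=2.6667) → pose (-5.0541, 2.9575, -1.8208)
step 3: θ'=-2.0708 (R=2.0000) → pose (-4.8715, 3.4215, -2.0708)

(-4.8715, 3.4215, -2.0708)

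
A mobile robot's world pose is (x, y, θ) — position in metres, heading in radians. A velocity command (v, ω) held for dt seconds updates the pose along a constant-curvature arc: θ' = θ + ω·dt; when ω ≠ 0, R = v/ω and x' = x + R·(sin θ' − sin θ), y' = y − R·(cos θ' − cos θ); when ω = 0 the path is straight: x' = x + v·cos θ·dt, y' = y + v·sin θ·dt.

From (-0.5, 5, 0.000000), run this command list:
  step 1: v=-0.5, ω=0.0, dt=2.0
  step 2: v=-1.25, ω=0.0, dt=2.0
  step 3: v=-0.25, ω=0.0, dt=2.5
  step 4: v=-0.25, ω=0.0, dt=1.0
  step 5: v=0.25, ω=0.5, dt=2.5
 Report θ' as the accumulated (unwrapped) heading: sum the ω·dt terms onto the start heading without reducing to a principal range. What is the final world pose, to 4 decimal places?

step 1: θ'=0.0000 (straight) → pose (-1.5000, 5.0000, 0.0000)
step 2: θ'=0.0000 (straight) → pose (-4.0000, 5.0000, 0.0000)
step 3: θ'=0.0000 (straight) → pose (-4.6250, 5.0000, 0.0000)
step 4: θ'=0.0000 (straight) → pose (-4.8750, 5.0000, 0.0000)
step 5: θ'=1.2500 (R=0.5000) → pose (-4.4005, 5.3423, 1.2500)

(-4.4005, 5.3423, 1.2500)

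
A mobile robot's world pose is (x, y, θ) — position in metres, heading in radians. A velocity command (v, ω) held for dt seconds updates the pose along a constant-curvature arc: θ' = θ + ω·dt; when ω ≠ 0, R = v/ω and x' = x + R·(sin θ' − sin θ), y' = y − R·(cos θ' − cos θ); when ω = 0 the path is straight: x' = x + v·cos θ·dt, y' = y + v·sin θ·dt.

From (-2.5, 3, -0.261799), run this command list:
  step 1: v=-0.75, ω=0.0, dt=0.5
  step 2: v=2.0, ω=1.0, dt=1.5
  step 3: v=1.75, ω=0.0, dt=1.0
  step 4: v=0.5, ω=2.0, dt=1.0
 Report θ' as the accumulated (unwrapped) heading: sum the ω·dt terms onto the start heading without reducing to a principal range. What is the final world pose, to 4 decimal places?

(-0.1432, 6.3605, 3.2382)

step 1: θ'=-0.2618 (straight) → pose (-2.8622, 3.0971, -0.2618)
step 2: θ'=1.2382 (R=2.0000) → pose (-0.4542, 4.3759, 1.2382)
step 3: θ'=1.2382 (straight) → pose (0.1172, 6.0300, 1.2382)
step 4: θ'=3.2382 (R=0.2500) → pose (-0.1432, 6.3605, 3.2382)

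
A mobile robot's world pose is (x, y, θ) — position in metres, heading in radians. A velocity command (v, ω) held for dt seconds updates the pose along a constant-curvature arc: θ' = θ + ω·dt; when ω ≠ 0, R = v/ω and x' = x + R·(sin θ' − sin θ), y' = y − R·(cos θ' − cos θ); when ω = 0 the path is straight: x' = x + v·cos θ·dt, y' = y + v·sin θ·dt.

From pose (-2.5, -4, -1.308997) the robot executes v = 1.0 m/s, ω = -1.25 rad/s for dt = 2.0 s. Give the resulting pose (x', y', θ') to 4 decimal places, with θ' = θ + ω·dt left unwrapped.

(-3.7679, -4.8354, -3.8090)

θ' = -1.3090 + -1.25·2.0 = -3.8090
R = v/ω = 1.0/-1.25 = -0.8000
x' = -2.5 + -0.8000·(sin -3.8090 − sin -1.3090) = -3.7679
y' = -4 − -0.8000·(cos -3.8090 − cos -1.3090) = -4.8354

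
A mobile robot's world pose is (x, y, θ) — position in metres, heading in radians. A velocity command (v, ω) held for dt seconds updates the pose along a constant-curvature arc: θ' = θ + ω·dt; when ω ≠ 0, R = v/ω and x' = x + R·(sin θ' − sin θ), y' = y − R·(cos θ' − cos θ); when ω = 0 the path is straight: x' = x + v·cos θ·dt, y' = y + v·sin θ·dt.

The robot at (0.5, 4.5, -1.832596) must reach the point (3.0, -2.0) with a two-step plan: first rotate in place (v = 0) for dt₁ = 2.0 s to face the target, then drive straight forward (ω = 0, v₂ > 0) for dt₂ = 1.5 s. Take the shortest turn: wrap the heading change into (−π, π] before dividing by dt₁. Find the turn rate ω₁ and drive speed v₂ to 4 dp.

ω₁ = 0.3145, v₂ = 4.6428

heading to target = atan2(-2−4.5, 3−0.5) = -1.2036
Δθ = wrap(-1.2036 − -1.8326) = 0.6290; ω₁ = Δθ/dt₁ = 0.3145
distance = √((3−0.5)² + (-2−4.5)²) = 6.9642; v₂ = distance/dt₂ = 4.6428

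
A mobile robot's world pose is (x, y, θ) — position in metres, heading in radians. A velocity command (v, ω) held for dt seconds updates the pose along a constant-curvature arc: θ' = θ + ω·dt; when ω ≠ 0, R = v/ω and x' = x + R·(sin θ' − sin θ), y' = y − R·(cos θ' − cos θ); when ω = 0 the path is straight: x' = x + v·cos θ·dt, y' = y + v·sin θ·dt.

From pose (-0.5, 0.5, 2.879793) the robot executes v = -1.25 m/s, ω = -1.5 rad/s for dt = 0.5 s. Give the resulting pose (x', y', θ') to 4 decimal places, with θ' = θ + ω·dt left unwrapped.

θ' = 2.8798 + -1.5·0.5 = 2.1298
R = v/ω = -1.25/-1.5 = 0.8333
x' = -0.5 + 0.8333·(sin 2.1298 − sin 2.8798) = -0.0092
y' = 0.5 − 0.8333·(cos 2.1298 − cos 2.8798) = 0.1370

(-0.0092, 0.1370, 2.1298)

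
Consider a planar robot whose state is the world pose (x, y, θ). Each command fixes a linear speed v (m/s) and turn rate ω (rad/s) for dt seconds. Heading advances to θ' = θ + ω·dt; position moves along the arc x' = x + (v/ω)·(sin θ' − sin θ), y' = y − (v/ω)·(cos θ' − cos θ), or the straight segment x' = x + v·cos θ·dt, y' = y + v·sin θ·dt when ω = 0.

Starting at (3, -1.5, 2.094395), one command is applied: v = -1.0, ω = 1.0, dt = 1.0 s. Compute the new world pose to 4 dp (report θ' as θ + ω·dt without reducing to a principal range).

θ' = 2.0944 + 1.0·1.0 = 3.0944
R = v/ω = -1.0/1.0 = -1.0000
x' = 3 + -1.0000·(sin 3.0944 − sin 2.0944) = 3.8188
y' = -1.5 − -1.0000·(cos 3.0944 − cos 2.0944) = -1.9989

(3.8188, -1.9989, 3.0944)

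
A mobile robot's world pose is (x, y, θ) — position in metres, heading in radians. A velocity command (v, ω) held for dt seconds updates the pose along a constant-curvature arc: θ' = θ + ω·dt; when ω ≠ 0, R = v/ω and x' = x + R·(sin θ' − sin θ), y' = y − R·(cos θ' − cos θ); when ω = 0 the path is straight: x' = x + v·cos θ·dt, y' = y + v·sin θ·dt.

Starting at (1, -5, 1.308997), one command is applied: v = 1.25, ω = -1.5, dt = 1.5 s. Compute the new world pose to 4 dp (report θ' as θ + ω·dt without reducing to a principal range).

(2.4784, -4.7249, -0.9410)

θ' = 1.3090 + -1.5·1.5 = -0.9410
R = v/ω = 1.25/-1.5 = -0.8333
x' = 1 + -0.8333·(sin -0.9410 − sin 1.3090) = 2.4784
y' = -5 − -0.8333·(cos -0.9410 − cos 1.3090) = -4.7249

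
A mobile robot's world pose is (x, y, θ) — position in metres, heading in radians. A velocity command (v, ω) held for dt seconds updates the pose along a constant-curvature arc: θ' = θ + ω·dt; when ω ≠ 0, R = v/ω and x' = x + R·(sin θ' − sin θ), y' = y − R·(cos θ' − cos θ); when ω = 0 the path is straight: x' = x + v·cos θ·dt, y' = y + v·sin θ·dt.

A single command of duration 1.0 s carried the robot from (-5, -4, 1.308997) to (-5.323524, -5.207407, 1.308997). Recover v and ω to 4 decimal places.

Δθ = 1.308997 − 1.308997 = 0.000000
ω = Δθ/dt = 0.000000/1.0 = 0.0000
ω = 0 → v = (Δx·cos θ + Δy·sin θ)/dt = -1.2500

v = -1.2500, ω = 0.0000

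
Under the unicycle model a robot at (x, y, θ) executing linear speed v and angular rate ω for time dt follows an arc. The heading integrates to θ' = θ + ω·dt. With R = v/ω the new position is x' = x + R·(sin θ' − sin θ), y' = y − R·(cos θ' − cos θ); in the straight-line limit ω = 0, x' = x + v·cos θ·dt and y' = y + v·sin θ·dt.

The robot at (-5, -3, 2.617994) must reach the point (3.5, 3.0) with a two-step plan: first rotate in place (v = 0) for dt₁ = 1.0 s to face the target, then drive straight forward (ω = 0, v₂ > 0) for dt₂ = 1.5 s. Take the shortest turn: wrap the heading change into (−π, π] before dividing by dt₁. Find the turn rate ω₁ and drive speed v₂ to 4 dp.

ω₁ = -2.0033, v₂ = 6.9362

heading to target = atan2(3−-3, 3.5−-5) = 0.6147
Δθ = wrap(0.6147 − 2.6180) = -2.0033; ω₁ = Δθ/dt₁ = -2.0033
distance = √((3.5−-5)² + (3−-3)²) = 10.4043; v₂ = distance/dt₂ = 6.9362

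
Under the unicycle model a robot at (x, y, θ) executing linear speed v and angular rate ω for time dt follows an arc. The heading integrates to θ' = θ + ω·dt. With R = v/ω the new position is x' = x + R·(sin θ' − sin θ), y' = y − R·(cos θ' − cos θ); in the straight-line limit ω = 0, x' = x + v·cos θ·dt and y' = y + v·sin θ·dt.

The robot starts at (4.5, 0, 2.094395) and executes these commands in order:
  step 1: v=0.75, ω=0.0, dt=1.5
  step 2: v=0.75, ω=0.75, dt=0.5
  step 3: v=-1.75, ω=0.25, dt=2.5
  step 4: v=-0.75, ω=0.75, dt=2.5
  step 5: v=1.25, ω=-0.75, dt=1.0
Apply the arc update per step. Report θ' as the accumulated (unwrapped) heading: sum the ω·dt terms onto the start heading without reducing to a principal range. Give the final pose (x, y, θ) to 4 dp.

(8.5935, -0.2176, 4.2194)

step 1: θ'=2.0944 (straight) → pose (3.9375, 0.9743, 2.0944)
step 2: θ'=2.4694 (R=1.0000) → pose (3.6942, 1.2567, 2.4694)
step 3: θ'=3.0944 (R=-7.0000) → pose (7.7229, -0.2583, 3.0944)
step 4: θ'=4.9694 (R=-1.0000) → pose (8.7372, 0.9948, 4.9694)
step 5: θ'=4.2194 (R=-1.6667) → pose (8.5935, -0.2176, 4.2194)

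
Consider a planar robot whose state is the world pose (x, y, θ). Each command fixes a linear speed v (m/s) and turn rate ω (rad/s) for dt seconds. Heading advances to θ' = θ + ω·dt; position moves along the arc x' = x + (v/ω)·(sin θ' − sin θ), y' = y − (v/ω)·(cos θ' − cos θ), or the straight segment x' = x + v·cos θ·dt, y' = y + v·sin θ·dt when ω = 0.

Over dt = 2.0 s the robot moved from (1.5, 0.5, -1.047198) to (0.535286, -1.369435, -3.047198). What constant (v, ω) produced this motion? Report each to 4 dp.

v = 1.2500, ω = -1.0000

Δθ = -3.047198 − -1.047198 = -2.000000
ω = Δθ/dt = -2.000000/2.0 = -1.0000
R = −Δy/(cos θ' − cos θ) = -1.2500
v = R·ω = -1.2500·-1.0000 = 1.2500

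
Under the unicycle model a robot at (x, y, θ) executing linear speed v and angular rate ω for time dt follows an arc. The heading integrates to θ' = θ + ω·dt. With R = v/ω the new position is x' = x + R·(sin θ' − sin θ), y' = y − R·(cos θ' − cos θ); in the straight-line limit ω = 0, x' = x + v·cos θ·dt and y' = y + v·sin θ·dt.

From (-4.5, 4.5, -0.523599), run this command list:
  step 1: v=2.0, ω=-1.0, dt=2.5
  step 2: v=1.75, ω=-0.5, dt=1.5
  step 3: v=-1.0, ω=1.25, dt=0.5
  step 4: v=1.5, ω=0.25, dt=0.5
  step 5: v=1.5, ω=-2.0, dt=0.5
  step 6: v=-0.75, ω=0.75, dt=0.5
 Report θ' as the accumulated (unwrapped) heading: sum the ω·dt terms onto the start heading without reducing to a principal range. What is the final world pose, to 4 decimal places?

step 1: θ'=-3.0236 (R=-2.0000) → pose (-5.2646, 0.7819, -3.0236)
step 2: θ'=-3.7736 (R=-3.5000) → pose (-7.7443, 1.4336, -3.7736)
step 3: θ'=-3.1486 (R=-0.8000) → pose (-7.2773, 1.2791, -3.1486)
step 4: θ'=-3.0236 (R=6.0000) → pose (-8.0256, 1.2375, -3.0236)
step 5: θ'=-4.0236 (R=-0.7500) → pose (-8.6929, 1.5056, -4.0236)
step 6: θ'=-3.6486 (R=-1.0000) → pose (-8.4065, 1.2670, -3.6486)

(-8.4065, 1.2670, -3.6486)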